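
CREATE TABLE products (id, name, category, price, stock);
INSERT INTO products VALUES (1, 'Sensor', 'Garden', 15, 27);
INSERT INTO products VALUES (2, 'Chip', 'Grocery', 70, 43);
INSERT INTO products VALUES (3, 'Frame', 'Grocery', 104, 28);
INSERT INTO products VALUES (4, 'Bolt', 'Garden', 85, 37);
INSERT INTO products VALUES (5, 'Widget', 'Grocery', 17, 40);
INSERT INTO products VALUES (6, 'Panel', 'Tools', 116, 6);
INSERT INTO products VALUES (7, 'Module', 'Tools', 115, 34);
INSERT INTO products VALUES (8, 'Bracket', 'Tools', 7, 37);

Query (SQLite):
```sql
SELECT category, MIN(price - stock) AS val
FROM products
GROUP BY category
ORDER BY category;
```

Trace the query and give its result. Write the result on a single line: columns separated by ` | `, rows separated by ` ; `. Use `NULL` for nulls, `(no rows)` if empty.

For each row compute price - stock.
Group by category; take MIN of the expression per group.
  Garden: ids {1, 4} → MIN(price - stock)=-12
  Grocery: ids {2, 3, 5} → MIN(price - stock)=-23
  Tools: ids {6, 7, 8} → MIN(price - stock)=-30

Garden | -12 ; Grocery | -23 ; Tools | -30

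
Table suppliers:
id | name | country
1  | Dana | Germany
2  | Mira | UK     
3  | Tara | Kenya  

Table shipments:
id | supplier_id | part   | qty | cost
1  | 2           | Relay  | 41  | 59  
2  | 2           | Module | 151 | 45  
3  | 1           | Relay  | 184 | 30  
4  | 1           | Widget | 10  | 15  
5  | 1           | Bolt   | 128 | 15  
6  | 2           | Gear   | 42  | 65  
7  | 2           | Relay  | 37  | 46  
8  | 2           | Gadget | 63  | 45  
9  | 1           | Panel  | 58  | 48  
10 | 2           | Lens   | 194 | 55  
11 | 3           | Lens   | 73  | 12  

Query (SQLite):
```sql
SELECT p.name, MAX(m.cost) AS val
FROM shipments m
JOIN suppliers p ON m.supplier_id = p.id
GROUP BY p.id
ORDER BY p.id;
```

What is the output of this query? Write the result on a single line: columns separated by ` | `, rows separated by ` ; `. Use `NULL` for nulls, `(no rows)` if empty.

Join each shipments row to its suppliers via supplier_id.
Group joined rows by suppliers.id; compute MAX(m.cost) per group.
  1: ids {3, 4, 5, 9} → MAX(m.cost)=48
  2: ids {1, 2, 6, 7, 8, 10} → MAX(m.cost)=65
  3: ids {11} → MAX(m.cost)=12

Dana | 48 ; Mira | 65 ; Tara | 12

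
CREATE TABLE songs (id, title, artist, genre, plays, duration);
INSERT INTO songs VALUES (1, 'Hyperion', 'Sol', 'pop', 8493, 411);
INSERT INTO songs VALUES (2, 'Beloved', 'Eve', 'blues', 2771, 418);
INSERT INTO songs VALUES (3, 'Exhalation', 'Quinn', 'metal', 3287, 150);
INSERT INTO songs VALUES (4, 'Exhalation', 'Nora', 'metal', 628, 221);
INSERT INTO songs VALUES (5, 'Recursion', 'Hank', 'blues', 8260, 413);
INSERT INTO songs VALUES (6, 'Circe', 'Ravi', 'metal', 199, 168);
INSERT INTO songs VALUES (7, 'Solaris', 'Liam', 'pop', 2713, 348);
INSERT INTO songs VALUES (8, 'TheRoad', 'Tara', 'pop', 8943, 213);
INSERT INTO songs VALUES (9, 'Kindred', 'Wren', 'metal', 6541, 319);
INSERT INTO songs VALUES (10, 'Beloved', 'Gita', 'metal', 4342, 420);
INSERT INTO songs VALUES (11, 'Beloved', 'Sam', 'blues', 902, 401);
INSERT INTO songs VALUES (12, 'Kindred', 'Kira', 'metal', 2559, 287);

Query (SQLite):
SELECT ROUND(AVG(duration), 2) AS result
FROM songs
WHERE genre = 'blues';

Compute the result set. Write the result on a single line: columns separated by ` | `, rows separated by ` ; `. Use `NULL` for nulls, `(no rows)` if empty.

Rows where genre='blues' → duration values: [418, 413, 401].
AVG = 1232 / 3 (rounded to 2 dp).

410.67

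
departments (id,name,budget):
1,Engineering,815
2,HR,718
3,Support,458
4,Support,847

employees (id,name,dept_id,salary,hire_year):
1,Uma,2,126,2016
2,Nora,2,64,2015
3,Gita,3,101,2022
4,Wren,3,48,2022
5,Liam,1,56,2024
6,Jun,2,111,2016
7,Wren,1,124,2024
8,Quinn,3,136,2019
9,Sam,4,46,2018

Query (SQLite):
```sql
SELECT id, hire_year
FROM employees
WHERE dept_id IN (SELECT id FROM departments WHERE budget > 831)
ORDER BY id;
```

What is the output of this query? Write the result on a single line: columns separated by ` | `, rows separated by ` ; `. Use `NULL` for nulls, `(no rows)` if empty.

Inner query: departments.id where budget > 831.
Outer: keep employees rows whose dept_id is in that set.
Inner query → {4}

9 | 2018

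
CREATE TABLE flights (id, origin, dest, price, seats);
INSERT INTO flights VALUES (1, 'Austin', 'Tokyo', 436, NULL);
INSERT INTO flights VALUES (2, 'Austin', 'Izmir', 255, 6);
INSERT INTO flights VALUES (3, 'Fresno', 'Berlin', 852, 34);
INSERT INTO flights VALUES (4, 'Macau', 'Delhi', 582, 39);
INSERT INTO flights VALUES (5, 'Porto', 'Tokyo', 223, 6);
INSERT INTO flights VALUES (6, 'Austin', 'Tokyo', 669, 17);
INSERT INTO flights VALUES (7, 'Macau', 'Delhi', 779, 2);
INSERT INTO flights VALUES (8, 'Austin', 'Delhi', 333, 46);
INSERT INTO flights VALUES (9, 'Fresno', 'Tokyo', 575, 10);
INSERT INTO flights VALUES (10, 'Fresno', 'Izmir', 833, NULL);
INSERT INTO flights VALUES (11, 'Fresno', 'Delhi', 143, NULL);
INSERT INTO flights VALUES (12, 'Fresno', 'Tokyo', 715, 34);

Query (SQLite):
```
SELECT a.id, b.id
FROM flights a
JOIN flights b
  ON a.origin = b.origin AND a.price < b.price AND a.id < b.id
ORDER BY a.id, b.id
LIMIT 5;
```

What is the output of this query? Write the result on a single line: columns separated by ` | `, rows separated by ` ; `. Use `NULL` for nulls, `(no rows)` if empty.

1 | 6 ; 2 | 6 ; 2 | 8 ; 4 | 7 ; 9 | 10

Pairs (a,b) with same origin, a.price < b.price, a.id < b.id.
origin groups: Austin:{1,2,6,8} Fresno:{3,9,10,11,12} Macau:{4,7} Porto:{5}
Ordered by (a.id, b.id); first 5.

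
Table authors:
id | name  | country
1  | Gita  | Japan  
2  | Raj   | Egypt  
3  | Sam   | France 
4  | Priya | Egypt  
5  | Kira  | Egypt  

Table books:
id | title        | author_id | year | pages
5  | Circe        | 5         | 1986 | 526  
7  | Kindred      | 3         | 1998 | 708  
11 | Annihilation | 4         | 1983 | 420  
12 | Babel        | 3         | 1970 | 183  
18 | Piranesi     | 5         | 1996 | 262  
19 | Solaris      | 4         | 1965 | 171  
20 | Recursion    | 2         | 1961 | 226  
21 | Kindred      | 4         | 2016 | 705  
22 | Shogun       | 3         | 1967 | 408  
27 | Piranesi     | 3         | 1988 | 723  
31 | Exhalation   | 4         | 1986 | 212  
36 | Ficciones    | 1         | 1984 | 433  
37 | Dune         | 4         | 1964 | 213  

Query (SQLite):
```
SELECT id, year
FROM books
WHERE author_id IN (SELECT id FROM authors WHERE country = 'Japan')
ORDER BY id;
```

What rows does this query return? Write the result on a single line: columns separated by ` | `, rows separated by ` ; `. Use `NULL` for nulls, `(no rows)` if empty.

36 | 1984

Inner query: authors.id where country = 'Japan'.
Outer: keep books rows whose author_id is in that set.
Inner query → {1}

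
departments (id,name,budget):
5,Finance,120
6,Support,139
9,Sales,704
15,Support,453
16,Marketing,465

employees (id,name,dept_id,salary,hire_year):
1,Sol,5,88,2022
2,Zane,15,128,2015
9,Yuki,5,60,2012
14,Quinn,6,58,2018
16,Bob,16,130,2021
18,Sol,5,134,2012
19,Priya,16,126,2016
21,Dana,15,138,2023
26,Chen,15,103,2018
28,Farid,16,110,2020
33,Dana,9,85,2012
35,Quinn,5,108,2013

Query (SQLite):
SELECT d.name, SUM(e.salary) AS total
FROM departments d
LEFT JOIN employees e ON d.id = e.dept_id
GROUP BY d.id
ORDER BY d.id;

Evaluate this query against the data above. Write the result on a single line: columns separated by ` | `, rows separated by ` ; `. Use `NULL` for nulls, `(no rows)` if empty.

LEFT JOIN keeps every departments row; unmatched ones get NULL for employees columns.
Group by departments.id and compute SUM(e.salary). SUM over an all-NULL group is NULL.
  5: ids {1, 9, 18, 35} → SUM(e.salary)=390
  6: ids {14} → SUM(e.salary)=58
  9: ids {33} → SUM(e.salary)=85
  15: ids {2, 21, 26} → SUM(e.salary)=369
  16: ids {16, 19, 28} → SUM(e.salary)=366

Finance | 390 ; Support | 58 ; Sales | 85 ; Support | 369 ; Marketing | 366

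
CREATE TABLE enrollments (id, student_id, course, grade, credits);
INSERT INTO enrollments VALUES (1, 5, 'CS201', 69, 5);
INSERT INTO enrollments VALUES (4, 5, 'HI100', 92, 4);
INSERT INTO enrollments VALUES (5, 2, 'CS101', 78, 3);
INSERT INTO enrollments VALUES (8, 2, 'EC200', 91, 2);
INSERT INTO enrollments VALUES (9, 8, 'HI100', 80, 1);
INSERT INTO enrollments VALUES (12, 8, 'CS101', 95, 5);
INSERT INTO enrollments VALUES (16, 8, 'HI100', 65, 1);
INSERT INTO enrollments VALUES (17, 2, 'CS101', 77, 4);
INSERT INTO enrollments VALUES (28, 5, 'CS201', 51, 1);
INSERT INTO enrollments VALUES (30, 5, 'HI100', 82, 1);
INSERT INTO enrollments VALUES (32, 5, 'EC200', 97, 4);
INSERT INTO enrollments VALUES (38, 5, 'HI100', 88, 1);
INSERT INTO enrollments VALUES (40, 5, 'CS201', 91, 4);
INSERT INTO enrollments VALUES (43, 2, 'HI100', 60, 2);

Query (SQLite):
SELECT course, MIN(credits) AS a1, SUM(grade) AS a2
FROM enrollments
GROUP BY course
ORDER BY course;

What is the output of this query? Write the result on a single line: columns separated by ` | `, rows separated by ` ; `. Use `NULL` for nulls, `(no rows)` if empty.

CS101 | 3 | 250 ; CS201 | 1 | 211 ; EC200 | 2 | 188 ; HI100 | 1 | 467

Group enrollments by course.
Per group compute: MIN(credits), SUM(grade).
  CS101: ids {5, 12, 17} → MIN(credits)=3, SUM(grade)=250
  CS201: ids {1, 28, 40} → MIN(credits)=1, SUM(grade)=211
  EC200: ids {8, 32} → MIN(credits)=2, SUM(grade)=188
  HI100: ids {4, 9, 16, 30, 38, 43} → MIN(credits)=1, SUM(grade)=467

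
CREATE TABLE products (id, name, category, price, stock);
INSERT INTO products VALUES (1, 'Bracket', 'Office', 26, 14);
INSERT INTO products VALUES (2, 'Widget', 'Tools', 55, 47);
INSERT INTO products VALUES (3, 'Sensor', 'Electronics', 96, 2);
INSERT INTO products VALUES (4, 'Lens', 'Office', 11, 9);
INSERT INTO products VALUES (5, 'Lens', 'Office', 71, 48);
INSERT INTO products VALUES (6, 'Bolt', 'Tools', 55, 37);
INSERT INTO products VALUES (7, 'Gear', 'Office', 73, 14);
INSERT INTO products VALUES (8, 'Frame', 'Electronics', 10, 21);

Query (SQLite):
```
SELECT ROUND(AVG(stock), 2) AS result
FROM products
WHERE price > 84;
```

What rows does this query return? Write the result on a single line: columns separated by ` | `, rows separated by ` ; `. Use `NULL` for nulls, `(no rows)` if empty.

Rows where price > 84 → stock values: [2].
AVG = 2 / 1 (rounded to 2 dp).

2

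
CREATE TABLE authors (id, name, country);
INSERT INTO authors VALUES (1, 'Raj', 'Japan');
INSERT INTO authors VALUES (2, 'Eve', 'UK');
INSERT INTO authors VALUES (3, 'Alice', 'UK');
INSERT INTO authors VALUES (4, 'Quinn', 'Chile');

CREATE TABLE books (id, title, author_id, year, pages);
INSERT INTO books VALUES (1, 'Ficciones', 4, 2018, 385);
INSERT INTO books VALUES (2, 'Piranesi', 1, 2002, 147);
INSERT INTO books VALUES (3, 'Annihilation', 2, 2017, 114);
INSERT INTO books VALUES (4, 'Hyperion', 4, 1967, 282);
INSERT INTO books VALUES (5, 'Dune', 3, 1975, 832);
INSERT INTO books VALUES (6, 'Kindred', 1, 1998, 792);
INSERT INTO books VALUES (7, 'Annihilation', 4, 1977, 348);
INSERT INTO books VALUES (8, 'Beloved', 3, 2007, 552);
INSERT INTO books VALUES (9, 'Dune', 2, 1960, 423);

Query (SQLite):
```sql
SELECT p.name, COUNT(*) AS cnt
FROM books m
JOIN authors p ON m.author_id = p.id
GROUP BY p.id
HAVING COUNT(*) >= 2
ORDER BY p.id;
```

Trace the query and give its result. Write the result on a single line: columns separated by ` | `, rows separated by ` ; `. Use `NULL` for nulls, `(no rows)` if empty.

Join each books row to its authors via author_id.
Group joined rows by authors.id; compute COUNT(*) per group.
HAVING: keep groups with count ≥ 2.
  1: ids {2, 6} → COUNT(*)=2
  2: ids {3, 9} → COUNT(*)=2
  3: ids {5, 8} → COUNT(*)=2
  4: ids {1, 4, 7} → COUNT(*)=3

Raj | 2 ; Eve | 2 ; Alice | 2 ; Quinn | 3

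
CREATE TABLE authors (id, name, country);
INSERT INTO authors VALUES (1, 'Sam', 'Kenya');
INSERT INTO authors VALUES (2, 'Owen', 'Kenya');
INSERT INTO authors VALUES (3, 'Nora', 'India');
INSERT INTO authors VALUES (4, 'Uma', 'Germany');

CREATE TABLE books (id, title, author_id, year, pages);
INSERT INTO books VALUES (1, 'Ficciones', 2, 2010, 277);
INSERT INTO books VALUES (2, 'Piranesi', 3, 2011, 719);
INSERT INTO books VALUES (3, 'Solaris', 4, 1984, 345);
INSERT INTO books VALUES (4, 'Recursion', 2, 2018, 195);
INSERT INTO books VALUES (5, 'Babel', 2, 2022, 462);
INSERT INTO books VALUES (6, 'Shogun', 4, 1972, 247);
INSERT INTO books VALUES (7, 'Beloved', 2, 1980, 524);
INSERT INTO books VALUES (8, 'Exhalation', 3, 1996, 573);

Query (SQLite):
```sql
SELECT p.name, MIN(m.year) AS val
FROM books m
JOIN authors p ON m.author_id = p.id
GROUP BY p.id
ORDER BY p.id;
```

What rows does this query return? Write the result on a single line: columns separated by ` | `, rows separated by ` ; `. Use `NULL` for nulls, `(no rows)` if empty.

Owen | 1980 ; Nora | 1996 ; Uma | 1972

Join each books row to its authors via author_id.
Group joined rows by authors.id; compute MIN(m.year) per group.
  2: ids {1, 4, 5, 7} → MIN(m.year)=1980
  3: ids {2, 8} → MIN(m.year)=1996
  4: ids {3, 6} → MIN(m.year)=1972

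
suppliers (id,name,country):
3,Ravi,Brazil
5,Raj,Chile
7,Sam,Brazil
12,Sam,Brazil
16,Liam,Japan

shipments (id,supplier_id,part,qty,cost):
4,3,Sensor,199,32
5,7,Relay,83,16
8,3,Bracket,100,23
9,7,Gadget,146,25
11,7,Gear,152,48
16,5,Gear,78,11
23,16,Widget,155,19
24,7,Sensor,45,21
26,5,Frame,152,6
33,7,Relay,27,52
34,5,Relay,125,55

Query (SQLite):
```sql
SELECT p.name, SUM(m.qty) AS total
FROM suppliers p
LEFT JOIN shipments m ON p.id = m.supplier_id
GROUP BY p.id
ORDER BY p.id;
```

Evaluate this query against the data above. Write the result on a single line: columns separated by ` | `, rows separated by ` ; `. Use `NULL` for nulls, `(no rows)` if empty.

Ravi | 299 ; Raj | 355 ; Sam | 453 ; Sam | NULL ; Liam | 155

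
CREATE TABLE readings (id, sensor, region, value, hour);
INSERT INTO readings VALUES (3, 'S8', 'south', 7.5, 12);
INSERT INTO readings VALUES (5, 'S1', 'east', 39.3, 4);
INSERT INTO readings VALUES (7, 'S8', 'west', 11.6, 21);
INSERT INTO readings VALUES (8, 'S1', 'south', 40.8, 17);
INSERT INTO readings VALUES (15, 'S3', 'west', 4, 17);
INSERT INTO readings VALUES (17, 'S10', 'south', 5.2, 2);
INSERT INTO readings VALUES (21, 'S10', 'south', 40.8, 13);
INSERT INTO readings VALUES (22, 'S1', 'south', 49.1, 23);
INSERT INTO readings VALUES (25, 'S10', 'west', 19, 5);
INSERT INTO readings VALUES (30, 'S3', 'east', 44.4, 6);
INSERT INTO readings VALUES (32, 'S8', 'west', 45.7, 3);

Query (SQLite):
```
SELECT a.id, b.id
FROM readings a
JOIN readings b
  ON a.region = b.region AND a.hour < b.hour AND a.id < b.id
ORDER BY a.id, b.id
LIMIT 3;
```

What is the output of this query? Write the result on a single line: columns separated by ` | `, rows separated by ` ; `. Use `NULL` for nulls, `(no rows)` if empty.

3 | 8 ; 3 | 21 ; 3 | 22

Pairs (a,b) with same region, a.hour < b.hour, a.id < b.id.
region groups: east:{5,30} south:{3,8,17,21,22} west:{7,15,25,32}
Ordered by (a.id, b.id); first 3.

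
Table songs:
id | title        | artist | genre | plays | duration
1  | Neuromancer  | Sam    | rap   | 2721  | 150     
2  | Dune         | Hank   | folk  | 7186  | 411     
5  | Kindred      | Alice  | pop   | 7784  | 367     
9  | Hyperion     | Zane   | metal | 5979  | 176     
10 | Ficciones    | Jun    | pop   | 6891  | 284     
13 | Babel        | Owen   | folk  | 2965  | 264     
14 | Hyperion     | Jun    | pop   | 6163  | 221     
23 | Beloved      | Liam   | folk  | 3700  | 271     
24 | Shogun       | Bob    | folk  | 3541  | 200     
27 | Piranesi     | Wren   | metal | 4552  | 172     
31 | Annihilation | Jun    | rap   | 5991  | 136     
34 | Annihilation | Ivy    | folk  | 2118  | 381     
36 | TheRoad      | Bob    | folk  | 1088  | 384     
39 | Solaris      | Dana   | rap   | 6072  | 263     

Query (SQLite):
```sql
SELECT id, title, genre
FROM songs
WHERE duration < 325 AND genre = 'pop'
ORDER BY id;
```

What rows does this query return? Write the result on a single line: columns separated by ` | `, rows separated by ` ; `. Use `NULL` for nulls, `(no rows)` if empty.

10 | Ficciones | pop ; 14 | Hyperion | pop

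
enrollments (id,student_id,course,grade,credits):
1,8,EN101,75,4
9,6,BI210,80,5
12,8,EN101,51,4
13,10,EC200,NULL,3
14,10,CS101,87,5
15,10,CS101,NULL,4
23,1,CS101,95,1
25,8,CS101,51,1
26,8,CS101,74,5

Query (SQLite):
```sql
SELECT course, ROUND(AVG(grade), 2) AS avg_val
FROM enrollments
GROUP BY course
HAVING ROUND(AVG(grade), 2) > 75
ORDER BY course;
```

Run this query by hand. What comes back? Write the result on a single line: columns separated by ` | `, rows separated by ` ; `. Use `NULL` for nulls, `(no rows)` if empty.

BI210 | 80 ; CS101 | 76.75

Partition enrollments by course; compute ROUND(AVG(grade), 2) within each group.
HAVING: keep groups where ROUND(AVG(grade), 2) > 75.
  BI210: ids {9} → ROUND(AVG(grade), 2)=80
  CS101: ids {14, 15, 23, 25, 26} → ROUND(AVG(grade), 2)=76.75
  EC200: ids {13} → ROUND(AVG(grade), 2)=NULL
  EN101: ids {1, 12} → ROUND(AVG(grade), 2)=63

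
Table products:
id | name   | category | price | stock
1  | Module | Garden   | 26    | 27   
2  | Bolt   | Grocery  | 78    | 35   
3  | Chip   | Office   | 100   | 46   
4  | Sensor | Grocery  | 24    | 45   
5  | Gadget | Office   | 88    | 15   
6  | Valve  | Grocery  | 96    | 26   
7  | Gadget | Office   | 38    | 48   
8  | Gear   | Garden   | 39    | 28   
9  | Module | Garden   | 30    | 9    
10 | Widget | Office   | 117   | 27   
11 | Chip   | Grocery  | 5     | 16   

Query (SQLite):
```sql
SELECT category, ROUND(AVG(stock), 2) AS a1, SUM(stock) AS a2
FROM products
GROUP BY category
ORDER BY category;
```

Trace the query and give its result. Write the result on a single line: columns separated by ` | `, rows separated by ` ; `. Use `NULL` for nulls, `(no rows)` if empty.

Garden | 21.33 | 64 ; Grocery | 30.5 | 122 ; Office | 34 | 136

Group products by category.
Per group compute: ROUND(AVG(stock), 2), SUM(stock).
  Garden: ids {1, 8, 9} → ROUND(AVG(stock), 2)=21.33, SUM(stock)=64
  Grocery: ids {2, 4, 6, 11} → ROUND(AVG(stock), 2)=30.5, SUM(stock)=122
  Office: ids {3, 5, 7, 10} → ROUND(AVG(stock), 2)=34, SUM(stock)=136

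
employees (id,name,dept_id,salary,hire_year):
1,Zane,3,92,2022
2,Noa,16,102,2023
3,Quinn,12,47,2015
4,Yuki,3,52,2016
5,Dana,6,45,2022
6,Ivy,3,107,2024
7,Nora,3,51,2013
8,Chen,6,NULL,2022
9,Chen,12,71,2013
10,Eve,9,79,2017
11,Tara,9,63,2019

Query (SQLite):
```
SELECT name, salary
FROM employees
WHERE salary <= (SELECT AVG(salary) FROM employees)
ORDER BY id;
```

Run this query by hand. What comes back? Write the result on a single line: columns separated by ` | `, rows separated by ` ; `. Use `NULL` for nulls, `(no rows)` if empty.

Quinn | 47 ; Yuki | 52 ; Dana | 45 ; Nora | 51 ; Tara | 63

Scalar subquery: AVG(salary) over all employees rows = 70.9.
Keep rows where salary <= that value.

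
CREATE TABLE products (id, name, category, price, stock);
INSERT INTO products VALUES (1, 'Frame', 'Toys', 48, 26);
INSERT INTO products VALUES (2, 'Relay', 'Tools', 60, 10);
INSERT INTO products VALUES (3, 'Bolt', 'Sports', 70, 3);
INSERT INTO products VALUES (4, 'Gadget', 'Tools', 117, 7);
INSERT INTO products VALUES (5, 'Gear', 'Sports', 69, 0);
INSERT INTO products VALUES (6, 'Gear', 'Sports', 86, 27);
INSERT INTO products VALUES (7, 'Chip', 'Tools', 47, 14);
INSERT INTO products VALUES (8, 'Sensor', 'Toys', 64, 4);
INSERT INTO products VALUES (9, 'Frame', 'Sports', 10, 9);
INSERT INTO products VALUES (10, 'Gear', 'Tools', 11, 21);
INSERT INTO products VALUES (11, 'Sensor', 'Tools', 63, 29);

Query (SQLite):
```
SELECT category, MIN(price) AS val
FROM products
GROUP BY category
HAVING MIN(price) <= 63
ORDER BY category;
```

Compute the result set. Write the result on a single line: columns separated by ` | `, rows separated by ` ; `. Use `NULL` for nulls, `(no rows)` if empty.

Partition products by category; compute MIN(price) within each group.
HAVING: keep groups where MIN(price) <= 63.
  Sports: ids {3, 5, 6, 9} → MIN(price)=10
  Tools: ids {2, 4, 7, 10, 11} → MIN(price)=11
  Toys: ids {1, 8} → MIN(price)=48

Sports | 10 ; Tools | 11 ; Toys | 48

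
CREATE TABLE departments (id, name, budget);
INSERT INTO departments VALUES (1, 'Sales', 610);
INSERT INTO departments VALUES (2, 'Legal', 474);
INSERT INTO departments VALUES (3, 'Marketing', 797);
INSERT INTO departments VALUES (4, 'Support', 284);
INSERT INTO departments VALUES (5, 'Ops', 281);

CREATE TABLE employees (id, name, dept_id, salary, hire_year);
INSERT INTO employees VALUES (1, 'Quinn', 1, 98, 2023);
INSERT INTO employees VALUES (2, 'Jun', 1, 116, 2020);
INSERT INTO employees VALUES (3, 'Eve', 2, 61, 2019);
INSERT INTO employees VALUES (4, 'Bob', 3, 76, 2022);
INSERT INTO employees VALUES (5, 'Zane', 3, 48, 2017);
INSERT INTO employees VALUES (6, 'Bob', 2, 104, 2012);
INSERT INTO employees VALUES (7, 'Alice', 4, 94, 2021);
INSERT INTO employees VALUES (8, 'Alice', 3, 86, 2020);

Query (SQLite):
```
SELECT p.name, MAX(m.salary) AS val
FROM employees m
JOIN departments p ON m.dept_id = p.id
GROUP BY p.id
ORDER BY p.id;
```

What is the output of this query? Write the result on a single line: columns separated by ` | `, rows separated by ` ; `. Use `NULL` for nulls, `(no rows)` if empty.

Join each employees row to its departments via dept_id.
Group joined rows by departments.id; compute MAX(m.salary) per group.
  1: ids {1, 2} → MAX(m.salary)=116
  2: ids {3, 6} → MAX(m.salary)=104
  3: ids {4, 5, 8} → MAX(m.salary)=86
  4: ids {7} → MAX(m.salary)=94

Sales | 116 ; Legal | 104 ; Marketing | 86 ; Support | 94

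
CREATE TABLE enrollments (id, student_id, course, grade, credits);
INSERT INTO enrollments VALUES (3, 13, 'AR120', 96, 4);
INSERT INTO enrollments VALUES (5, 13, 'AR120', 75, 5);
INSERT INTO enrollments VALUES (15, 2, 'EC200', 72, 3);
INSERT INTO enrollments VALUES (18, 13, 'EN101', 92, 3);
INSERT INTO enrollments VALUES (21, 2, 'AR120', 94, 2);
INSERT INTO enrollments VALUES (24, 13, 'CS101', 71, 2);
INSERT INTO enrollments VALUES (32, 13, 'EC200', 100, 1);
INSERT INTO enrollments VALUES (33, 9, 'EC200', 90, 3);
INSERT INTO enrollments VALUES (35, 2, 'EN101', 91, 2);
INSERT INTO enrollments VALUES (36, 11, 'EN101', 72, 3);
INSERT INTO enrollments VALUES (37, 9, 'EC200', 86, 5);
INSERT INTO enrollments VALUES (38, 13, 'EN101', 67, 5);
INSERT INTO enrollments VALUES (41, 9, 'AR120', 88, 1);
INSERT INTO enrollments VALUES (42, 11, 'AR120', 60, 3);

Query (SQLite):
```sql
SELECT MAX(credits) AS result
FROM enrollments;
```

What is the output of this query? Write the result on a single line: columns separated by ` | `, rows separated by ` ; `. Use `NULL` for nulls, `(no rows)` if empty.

5

All credits values: [4, 5, 3, 3, 2, 2, 1, 3, 2, 3, 5, 5, 1, 3].
MAX of non-NULL values = 5.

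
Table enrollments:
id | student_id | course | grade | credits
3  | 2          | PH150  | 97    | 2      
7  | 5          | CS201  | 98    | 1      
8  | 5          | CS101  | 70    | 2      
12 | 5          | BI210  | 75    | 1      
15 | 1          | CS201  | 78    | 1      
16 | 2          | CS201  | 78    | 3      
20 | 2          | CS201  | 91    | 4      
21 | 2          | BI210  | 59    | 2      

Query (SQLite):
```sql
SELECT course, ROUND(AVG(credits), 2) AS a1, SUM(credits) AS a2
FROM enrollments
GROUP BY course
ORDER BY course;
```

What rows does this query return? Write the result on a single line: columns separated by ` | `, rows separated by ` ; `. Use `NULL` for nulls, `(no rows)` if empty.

Group enrollments by course.
Per group compute: ROUND(AVG(credits), 2), SUM(credits).
  BI210: ids {12, 21} → ROUND(AVG(credits), 2)=1.5, SUM(credits)=3
  CS101: ids {8} → ROUND(AVG(credits), 2)=2, SUM(credits)=2
  CS201: ids {7, 15, 16, 20} → ROUND(AVG(credits), 2)=2.25, SUM(credits)=9
  PH150: ids {3} → ROUND(AVG(credits), 2)=2, SUM(credits)=2

BI210 | 1.5 | 3 ; CS101 | 2 | 2 ; CS201 | 2.25 | 9 ; PH150 | 2 | 2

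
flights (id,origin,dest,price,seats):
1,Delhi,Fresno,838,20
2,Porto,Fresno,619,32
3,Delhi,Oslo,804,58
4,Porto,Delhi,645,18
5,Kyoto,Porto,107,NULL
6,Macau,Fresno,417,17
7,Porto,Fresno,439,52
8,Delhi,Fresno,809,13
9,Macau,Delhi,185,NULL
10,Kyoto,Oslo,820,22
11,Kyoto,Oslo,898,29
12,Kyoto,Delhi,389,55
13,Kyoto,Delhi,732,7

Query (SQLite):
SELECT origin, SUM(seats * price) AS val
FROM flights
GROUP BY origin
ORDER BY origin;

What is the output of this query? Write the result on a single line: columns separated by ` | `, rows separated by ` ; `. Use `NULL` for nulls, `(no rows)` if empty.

For each row compute seats * price.
Group by origin; take SUM of the expression per group.
  Delhi: ids {1, 3, 8} → SUM(seats * price)=73909
  Kyoto: ids {5, 10, 11, 12, 13} → SUM(seats * price)=70601
  Macau: ids {6, 9} → SUM(seats * price)=7089
  Porto: ids {2, 4, 7} → SUM(seats * price)=54246

Delhi | 73909 ; Kyoto | 70601 ; Macau | 7089 ; Porto | 54246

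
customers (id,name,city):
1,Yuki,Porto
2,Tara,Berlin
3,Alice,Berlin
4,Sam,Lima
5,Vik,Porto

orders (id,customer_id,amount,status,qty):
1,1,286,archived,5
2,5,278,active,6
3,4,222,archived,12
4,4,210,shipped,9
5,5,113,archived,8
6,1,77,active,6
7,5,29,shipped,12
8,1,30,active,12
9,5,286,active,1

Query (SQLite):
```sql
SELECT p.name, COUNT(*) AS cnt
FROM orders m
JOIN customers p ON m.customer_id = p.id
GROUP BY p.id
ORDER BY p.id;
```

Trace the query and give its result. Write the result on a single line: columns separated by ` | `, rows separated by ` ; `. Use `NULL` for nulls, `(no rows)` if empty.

Yuki | 3 ; Sam | 2 ; Vik | 4

Join each orders row to its customers via customer_id.
Group joined rows by customers.id; compute COUNT(*) per group.
  1: ids {1, 6, 8} → COUNT(*)=3
  4: ids {3, 4} → COUNT(*)=2
  5: ids {2, 5, 7, 9} → COUNT(*)=4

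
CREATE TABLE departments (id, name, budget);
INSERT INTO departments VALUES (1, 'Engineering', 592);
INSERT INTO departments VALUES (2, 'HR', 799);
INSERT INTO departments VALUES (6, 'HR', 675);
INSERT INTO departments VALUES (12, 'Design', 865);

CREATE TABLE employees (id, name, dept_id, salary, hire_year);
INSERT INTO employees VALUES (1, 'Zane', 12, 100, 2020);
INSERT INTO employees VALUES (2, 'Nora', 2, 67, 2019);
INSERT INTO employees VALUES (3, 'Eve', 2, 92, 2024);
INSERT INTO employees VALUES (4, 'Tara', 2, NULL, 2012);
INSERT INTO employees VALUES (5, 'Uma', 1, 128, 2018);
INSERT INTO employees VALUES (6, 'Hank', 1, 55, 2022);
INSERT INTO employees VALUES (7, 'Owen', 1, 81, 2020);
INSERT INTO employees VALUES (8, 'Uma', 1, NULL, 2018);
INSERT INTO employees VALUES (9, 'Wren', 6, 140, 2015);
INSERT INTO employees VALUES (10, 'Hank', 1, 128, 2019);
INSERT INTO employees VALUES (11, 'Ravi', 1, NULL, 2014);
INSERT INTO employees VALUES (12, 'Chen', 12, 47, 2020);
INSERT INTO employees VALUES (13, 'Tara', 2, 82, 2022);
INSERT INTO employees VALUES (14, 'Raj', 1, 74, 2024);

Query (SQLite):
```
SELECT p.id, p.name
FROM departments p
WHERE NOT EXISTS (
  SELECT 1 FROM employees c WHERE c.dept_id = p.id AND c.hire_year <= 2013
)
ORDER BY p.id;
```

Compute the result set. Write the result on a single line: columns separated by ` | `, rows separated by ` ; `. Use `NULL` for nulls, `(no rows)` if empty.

1 | Engineering ; 6 | HR ; 12 | Design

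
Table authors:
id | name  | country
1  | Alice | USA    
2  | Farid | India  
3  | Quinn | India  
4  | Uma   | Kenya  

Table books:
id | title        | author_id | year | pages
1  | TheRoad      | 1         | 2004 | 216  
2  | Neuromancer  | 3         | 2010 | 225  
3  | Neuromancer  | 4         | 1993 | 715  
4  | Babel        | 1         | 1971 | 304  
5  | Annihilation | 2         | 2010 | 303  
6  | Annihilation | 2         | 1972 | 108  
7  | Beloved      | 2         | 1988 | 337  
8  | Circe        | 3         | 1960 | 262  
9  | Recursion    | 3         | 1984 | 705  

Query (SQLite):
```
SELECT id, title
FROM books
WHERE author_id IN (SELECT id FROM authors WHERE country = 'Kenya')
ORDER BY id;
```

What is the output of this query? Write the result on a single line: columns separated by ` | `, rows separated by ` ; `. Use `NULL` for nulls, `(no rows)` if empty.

3 | Neuromancer

Inner query: authors.id where country = 'Kenya'.
Outer: keep books rows whose author_id is in that set.
Inner query → {4}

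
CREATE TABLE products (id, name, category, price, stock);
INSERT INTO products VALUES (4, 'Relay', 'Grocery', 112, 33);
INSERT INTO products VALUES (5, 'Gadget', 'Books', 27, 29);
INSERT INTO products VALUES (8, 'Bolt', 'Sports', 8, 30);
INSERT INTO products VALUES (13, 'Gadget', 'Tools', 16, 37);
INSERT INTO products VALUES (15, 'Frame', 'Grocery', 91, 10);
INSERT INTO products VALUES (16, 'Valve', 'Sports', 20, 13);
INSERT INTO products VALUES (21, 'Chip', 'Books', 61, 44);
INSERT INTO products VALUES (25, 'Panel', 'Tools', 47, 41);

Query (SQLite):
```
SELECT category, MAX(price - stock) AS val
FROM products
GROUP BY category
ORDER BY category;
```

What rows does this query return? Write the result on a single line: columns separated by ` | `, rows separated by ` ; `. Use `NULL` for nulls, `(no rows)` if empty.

For each row compute price - stock.
Group by category; take MAX of the expression per group.
  Books: ids {5, 21} → MAX(price - stock)=17
  Grocery: ids {4, 15} → MAX(price - stock)=81
  Sports: ids {8, 16} → MAX(price - stock)=7
  Tools: ids {13, 25} → MAX(price - stock)=6

Books | 17 ; Grocery | 81 ; Sports | 7 ; Tools | 6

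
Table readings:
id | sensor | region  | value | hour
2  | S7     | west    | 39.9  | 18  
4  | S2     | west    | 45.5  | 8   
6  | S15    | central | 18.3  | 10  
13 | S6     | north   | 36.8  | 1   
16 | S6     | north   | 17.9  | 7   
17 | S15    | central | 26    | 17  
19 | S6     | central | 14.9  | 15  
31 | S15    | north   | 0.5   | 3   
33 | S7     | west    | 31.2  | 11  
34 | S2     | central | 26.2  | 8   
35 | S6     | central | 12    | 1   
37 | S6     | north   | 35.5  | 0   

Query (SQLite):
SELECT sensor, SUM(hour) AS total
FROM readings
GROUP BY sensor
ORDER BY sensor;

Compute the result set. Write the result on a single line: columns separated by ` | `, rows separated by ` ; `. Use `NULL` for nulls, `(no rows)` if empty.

S15 | 30 ; S2 | 16 ; S6 | 24 ; S7 | 29

Partition readings by sensor; compute SUM(hour) within each group.
  S15: ids {6, 17, 31} → SUM(hour)=30
  S2: ids {4, 34} → SUM(hour)=16
  S6: ids {13, 16, 19, 35, 37} → SUM(hour)=24
  S7: ids {2, 33} → SUM(hour)=29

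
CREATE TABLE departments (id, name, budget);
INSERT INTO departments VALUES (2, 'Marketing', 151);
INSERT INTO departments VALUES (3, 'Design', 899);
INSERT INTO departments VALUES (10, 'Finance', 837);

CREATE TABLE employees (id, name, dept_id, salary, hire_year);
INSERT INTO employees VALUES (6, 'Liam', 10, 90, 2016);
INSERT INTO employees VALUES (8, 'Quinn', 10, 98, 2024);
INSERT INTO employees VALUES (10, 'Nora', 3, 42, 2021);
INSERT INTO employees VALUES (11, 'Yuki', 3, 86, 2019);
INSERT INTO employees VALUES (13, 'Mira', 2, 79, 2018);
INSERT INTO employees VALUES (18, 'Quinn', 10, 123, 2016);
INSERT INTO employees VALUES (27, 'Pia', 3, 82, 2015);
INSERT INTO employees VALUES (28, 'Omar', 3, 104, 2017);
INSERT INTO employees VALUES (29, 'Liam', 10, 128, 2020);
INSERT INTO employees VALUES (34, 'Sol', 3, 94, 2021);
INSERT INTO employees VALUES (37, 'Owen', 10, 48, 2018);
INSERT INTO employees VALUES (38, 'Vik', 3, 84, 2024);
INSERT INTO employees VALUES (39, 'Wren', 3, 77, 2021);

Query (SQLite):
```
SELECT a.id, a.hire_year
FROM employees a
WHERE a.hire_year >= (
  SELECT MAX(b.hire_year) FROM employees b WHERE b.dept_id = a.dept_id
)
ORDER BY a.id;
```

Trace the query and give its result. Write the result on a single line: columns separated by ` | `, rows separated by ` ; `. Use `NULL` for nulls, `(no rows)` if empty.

For each employees row a, compute MAX(hire_year) over rows sharing a.dept_id.
Keep row a if a.hire_year >= that per-group MAX.
  dept_id=2: MAX(hire_year) = 2018
  dept_id=3: MAX(hire_year) = 2024
  dept_id=10: MAX(hire_year) = 2024

8 | 2024 ; 13 | 2018 ; 38 | 2024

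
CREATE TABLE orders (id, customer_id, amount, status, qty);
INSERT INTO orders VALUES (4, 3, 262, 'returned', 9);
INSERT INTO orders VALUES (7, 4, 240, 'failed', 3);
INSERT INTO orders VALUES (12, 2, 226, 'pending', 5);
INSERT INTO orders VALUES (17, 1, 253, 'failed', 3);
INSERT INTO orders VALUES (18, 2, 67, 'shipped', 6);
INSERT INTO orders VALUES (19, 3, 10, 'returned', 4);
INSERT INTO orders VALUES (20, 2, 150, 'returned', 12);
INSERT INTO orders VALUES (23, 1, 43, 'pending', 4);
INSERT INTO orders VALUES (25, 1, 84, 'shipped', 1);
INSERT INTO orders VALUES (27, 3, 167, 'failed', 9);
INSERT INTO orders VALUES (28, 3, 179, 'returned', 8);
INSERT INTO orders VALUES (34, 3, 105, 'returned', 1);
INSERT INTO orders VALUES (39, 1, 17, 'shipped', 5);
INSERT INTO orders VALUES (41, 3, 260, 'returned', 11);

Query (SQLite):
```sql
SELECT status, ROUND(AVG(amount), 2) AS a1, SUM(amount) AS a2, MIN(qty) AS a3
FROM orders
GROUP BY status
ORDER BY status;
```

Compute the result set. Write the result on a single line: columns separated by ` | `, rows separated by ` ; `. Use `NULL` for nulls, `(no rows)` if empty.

Group orders by status.
Per group compute: ROUND(AVG(amount), 2), SUM(amount), MIN(qty).
  failed: ids {7, 17, 27} → ROUND(AVG(amount), 2)=220, SUM(amount)=660, MIN(qty)=3
  pending: ids {12, 23} → ROUND(AVG(amount), 2)=134.5, SUM(amount)=269, MIN(qty)=4
  returned: ids {4, 19, 20, 28, 34, 41} → ROUND(AVG(amount), 2)=161, SUM(amount)=966, MIN(qty)=1
  shipped: ids {18, 25, 39} → ROUND(AVG(amount), 2)=56, SUM(amount)=168, MIN(qty)=1

failed | 220 | 660 | 3 ; pending | 134.5 | 269 | 4 ; returned | 161 | 966 | 1 ; shipped | 56 | 168 | 1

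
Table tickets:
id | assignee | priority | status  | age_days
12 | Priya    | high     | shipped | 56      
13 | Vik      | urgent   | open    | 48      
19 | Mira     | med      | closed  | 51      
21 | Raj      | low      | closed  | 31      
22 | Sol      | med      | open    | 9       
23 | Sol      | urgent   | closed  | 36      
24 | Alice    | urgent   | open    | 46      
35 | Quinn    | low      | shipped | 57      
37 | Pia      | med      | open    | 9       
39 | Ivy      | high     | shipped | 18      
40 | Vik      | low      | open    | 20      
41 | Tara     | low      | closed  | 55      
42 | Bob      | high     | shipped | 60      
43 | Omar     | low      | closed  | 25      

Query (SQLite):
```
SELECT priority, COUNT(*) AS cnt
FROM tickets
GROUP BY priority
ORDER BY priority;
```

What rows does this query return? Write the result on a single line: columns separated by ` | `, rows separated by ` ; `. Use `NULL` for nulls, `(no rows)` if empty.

Partition tickets by priority; compute COUNT(*) within each group.
  high: ids {12, 39, 42} → COUNT(*)=3
  low: ids {21, 35, 40, 41, 43} → COUNT(*)=5
  med: ids {19, 22, 37} → COUNT(*)=3
  urgent: ids {13, 23, 24} → COUNT(*)=3

high | 3 ; low | 5 ; med | 3 ; urgent | 3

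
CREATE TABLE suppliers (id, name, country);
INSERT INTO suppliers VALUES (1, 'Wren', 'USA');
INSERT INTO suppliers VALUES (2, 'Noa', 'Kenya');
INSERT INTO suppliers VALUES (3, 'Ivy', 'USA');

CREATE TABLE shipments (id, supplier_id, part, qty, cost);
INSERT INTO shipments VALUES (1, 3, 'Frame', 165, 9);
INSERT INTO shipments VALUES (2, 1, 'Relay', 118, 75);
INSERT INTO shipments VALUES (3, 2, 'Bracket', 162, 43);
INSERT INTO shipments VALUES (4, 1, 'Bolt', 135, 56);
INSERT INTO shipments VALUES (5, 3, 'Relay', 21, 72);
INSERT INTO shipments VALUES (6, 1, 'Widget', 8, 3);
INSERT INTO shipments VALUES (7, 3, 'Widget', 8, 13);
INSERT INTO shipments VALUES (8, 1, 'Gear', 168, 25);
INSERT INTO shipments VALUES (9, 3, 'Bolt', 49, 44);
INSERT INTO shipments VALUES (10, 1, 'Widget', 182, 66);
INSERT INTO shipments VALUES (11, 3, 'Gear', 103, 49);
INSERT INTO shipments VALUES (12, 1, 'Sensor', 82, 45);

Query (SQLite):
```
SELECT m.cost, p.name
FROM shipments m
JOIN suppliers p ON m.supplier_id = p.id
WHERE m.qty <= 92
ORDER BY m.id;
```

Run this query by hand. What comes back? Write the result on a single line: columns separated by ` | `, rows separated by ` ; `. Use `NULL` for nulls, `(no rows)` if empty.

72 | Ivy ; 3 | Wren ; 13 | Ivy ; 44 | Ivy ; 45 | Wren

Each shipments row matches the suppliers row where supplier_id = suppliers.id.
Then keep rows with m.qty <= 92.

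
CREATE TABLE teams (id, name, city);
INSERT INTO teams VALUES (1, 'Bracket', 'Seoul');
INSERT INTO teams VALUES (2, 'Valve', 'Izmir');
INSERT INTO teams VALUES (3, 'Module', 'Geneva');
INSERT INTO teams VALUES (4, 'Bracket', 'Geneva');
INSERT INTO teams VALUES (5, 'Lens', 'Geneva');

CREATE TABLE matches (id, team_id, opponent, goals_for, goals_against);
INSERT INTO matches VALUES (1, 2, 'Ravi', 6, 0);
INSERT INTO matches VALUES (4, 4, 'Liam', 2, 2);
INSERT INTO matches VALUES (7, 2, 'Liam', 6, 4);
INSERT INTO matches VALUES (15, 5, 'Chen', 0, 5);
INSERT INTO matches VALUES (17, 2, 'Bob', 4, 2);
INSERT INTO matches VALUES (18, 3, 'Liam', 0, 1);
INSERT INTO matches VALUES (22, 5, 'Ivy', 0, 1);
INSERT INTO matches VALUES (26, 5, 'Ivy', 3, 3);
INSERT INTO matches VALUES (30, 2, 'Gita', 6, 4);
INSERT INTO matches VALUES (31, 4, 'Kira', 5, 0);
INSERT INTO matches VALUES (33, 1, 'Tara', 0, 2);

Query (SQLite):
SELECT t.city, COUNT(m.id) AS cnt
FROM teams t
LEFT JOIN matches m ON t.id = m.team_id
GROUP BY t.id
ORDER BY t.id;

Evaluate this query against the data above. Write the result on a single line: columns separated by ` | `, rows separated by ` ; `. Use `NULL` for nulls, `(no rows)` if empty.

Seoul | 1 ; Izmir | 4 ; Geneva | 1 ; Geneva | 2 ; Geneva | 3

LEFT JOIN keeps every teams row; unmatched ones get NULL for matches columns.
Group by teams.id and compute COUNT(m.id). COUNT(col) of an all-NULL group is 0.
  1: ids {33} → COUNT(m.id)=1
  2: ids {1, 7, 17, 30} → COUNT(m.id)=4
  3: ids {18} → COUNT(m.id)=1
  4: ids {4, 31} → COUNT(m.id)=2
  5: ids {15, 22, 26} → COUNT(m.id)=3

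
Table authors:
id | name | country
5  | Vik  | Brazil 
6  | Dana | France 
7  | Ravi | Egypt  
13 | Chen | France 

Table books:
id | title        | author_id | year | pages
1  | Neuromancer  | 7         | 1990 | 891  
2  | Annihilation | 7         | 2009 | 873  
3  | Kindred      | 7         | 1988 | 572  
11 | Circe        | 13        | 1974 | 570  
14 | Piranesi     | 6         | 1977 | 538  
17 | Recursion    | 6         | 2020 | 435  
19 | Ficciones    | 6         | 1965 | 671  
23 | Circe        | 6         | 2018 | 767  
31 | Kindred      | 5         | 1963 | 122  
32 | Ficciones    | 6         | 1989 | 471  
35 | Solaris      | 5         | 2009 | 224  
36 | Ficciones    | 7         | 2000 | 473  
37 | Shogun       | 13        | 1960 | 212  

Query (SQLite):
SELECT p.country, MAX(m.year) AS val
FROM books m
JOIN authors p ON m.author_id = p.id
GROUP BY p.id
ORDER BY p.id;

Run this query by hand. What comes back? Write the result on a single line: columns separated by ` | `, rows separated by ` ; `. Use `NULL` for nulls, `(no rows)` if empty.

Join each books row to its authors via author_id.
Group joined rows by authors.id; compute MAX(m.year) per group.
  5: ids {31, 35} → MAX(m.year)=2009
  6: ids {14, 17, 19, 23, 32} → MAX(m.year)=2020
  7: ids {1, 2, 3, 36} → MAX(m.year)=2009
  13: ids {11, 37} → MAX(m.year)=1974

Brazil | 2009 ; France | 2020 ; Egypt | 2009 ; France | 1974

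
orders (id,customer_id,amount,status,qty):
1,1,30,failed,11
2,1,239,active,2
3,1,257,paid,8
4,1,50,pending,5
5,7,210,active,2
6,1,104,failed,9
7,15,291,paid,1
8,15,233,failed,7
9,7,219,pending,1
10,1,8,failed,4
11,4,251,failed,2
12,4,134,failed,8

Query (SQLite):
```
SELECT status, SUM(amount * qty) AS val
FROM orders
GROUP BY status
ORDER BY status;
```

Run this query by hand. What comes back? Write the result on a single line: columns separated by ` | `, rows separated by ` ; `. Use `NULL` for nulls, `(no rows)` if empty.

active | 898 ; failed | 4503 ; paid | 2347 ; pending | 469

For each row compute amount * qty.
Group by status; take SUM of the expression per group.
  active: ids {2, 5} → SUM(amount * qty)=898
  failed: ids {1, 6, 8, 10, 11, 12} → SUM(amount * qty)=4503
  paid: ids {3, 7} → SUM(amount * qty)=2347
  pending: ids {4, 9} → SUM(amount * qty)=469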